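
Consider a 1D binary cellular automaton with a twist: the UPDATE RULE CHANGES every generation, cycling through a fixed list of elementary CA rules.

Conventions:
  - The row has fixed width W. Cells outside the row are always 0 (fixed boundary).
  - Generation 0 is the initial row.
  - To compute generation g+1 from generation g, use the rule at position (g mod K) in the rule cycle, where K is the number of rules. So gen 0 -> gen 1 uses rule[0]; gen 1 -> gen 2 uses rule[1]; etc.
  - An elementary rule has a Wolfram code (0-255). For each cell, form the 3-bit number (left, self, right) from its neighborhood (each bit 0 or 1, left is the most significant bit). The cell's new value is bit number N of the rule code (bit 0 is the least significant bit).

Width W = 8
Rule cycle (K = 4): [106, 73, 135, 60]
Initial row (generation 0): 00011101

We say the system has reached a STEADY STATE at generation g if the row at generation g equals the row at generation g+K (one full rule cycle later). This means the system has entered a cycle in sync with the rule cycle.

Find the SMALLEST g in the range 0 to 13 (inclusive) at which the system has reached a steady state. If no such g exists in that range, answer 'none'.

Answer: none

Derivation:
Gen 0: 00011101
Gen 1 (rule 106): 00110110
Gen 2 (rule 73): 10110110
Gen 3 (rule 135): 10000000
Gen 4 (rule 60): 11000000
Gen 5 (rule 106): 11000000
Gen 6 (rule 73): 11011111
Gen 7 (rule 135): 00001110
Gen 8 (rule 60): 00001001
Gen 9 (rule 106): 00010010
Gen 10 (rule 73): 11000000
Gen 11 (rule 135): 00011111
Gen 12 (rule 60): 00010000
Gen 13 (rule 106): 00100000
Gen 14 (rule 73): 10001111
Gen 15 (rule 135): 10110110
Gen 16 (rule 60): 11101101
Gen 17 (rule 106): 10111110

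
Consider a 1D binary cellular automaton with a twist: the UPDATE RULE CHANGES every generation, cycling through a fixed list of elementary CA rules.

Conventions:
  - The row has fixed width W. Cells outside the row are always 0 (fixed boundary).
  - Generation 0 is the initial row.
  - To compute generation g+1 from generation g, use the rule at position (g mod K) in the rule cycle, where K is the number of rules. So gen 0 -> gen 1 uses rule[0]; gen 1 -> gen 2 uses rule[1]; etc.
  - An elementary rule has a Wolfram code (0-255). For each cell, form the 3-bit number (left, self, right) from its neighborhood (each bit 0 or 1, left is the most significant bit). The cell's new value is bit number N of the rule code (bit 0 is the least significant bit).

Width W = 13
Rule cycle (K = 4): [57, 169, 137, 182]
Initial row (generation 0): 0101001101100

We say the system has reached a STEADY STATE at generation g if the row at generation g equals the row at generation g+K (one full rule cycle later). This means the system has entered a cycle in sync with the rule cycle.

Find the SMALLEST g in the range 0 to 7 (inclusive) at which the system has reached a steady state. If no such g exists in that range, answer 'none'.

Gen 0: 0101001101100
Gen 1 (rule 57): 0010101011011
Gen 2 (rule 169): 1001010110110
Gen 3 (rule 137): 0000000100100
Gen 4 (rule 182): 0000001111110
Gen 5 (rule 57): 1111101000001
Gen 6 (rule 169): 1111010011100
Gen 7 (rule 137): 1110000011001
Gen 8 (rule 182): 0101000100111
Gen 9 (rule 57): 0010110010100
Gen 10 (rule 169): 1001100001001
Gen 11 (rule 137): 0001001100000

Answer: none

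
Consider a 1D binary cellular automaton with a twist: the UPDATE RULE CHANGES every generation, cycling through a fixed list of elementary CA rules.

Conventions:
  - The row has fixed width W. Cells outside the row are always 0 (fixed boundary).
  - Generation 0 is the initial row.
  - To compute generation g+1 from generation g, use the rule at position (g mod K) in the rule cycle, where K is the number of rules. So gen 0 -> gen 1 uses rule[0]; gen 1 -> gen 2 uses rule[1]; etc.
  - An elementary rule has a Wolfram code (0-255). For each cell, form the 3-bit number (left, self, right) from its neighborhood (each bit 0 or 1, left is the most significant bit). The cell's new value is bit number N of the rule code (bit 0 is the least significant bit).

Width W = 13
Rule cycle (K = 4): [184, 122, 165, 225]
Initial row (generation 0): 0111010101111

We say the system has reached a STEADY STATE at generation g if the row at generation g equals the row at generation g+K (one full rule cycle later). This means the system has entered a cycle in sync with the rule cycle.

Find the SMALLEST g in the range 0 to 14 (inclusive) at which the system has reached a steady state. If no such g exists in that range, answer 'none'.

Gen 0: 0111010101111
Gen 1 (rule 184): 0110101011110
Gen 2 (rule 122): 1111010110011
Gen 3 (rule 165): 0110111000000
Gen 4 (rule 225): 0011011011111
Gen 5 (rule 184): 0010110111110
Gen 6 (rule 122): 0101111100011
Gen 7 (rule 165): 0110111001000
Gen 8 (rule 225): 0011011000011
Gen 9 (rule 184): 0010110100010
Gen 10 (rule 122): 0101111010101
Gen 11 (rule 165): 0110110111111
Gen 12 (rule 225): 0011011011111
Gen 13 (rule 184): 0010110111110
Gen 14 (rule 122): 0101111100011
Gen 15 (rule 165): 0110111001000
Gen 16 (rule 225): 0011011000011
Gen 17 (rule 184): 0010110100010
Gen 18 (rule 122): 0101111010101

Answer: none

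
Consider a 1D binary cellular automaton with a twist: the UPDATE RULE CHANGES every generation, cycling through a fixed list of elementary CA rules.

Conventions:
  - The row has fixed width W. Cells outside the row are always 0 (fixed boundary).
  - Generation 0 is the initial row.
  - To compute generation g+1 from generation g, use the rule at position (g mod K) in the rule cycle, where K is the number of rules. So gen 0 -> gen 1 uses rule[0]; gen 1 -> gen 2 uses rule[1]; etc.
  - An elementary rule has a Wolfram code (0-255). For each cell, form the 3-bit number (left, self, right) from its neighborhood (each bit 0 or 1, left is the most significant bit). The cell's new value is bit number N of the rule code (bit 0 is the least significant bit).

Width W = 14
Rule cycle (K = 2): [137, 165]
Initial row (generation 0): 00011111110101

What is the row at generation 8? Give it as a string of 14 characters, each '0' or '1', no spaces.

Gen 0: 00011111110101
Gen 1 (rule 137): 11011111100000
Gen 2 (rule 165): 00101111001111
Gen 3 (rule 137): 10001110001110
Gen 4 (rule 165): 10100100100100
Gen 5 (rule 137): 00000000000001
Gen 6 (rule 165): 11111111111101
Gen 7 (rule 137): 11111111111000
Gen 8 (rule 165): 01111111110011

Answer: 01111111110011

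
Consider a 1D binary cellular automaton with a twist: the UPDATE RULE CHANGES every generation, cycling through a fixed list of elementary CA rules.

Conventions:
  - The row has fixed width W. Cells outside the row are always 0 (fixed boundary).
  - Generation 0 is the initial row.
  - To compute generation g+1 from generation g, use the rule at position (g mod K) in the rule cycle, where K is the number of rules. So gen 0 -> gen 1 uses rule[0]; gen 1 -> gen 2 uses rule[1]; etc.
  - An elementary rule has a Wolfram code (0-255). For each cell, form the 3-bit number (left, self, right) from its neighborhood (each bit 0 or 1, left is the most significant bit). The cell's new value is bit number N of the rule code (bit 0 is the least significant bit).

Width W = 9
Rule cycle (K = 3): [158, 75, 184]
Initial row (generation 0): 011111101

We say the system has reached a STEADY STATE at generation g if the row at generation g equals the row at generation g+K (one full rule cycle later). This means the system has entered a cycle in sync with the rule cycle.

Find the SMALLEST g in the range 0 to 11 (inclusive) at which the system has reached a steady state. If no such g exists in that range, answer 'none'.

Answer: none

Derivation:
Gen 0: 011111101
Gen 1 (rule 158): 111111001
Gen 2 (rule 75): 100001010
Gen 3 (rule 184): 010000101
Gen 4 (rule 158): 111001101
Gen 5 (rule 75): 101011100
Gen 6 (rule 184): 010111010
Gen 7 (rule 158): 110110011
Gen 8 (rule 75): 110110111
Gen 9 (rule 184): 101101110
Gen 10 (rule 158): 101001101
Gen 11 (rule 75): 000011100
Gen 12 (rule 184): 000011010
Gen 13 (rule 158): 000110011
Gen 14 (rule 75): 111110111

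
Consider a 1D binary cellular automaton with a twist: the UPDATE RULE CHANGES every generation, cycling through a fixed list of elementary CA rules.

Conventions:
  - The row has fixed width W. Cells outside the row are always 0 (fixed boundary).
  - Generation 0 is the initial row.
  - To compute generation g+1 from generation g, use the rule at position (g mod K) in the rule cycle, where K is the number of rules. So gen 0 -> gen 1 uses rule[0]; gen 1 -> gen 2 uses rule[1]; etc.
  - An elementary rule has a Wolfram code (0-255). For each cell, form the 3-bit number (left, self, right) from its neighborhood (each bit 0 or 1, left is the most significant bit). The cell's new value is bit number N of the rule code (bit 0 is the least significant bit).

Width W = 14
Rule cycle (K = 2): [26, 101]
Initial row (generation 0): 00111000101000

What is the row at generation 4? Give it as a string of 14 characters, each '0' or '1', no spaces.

Gen 0: 00111000101000
Gen 1 (rule 26): 01100101000100
Gen 2 (rule 101): 00100111010101
Gen 3 (rule 26): 01011100000000
Gen 4 (rule 101): 01100101111111

Answer: 01100101111111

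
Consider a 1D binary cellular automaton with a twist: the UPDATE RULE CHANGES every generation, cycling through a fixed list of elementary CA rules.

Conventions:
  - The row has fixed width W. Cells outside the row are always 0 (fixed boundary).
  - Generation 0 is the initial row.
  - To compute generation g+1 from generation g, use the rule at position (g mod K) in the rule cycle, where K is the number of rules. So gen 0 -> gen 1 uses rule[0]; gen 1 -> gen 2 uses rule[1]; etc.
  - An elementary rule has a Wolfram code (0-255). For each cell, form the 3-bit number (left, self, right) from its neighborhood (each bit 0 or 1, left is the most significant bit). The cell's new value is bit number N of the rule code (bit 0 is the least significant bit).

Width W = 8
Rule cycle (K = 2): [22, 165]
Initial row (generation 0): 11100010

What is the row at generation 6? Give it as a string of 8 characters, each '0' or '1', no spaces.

Gen 0: 11100010
Gen 1 (rule 22): 00010111
Gen 2 (rule 165): 11011010
Gen 3 (rule 22): 00000011
Gen 4 (rule 165): 11111000
Gen 5 (rule 22): 00000100
Gen 6 (rule 165): 11110101

Answer: 11110101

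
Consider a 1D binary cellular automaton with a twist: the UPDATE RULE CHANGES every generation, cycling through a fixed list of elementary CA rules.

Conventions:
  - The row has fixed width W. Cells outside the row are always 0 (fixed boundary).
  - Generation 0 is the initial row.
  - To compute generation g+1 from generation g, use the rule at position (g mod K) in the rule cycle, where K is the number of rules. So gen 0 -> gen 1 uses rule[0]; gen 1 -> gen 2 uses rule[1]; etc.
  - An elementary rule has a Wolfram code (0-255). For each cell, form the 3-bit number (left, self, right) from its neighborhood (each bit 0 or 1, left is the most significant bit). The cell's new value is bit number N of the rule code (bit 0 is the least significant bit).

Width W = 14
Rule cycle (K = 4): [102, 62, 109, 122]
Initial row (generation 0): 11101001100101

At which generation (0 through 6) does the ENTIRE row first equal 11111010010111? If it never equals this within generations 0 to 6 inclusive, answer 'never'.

Answer: 4

Derivation:
Gen 0: 11101001100101
Gen 1 (rule 102): 00111010101111
Gen 2 (rule 62): 01100111111000
Gen 3 (rule 109): 01100100001011
Gen 4 (rule 122): 11111010010111
Gen 5 (rule 102): 00001110111001
Gen 6 (rule 62): 00011001100111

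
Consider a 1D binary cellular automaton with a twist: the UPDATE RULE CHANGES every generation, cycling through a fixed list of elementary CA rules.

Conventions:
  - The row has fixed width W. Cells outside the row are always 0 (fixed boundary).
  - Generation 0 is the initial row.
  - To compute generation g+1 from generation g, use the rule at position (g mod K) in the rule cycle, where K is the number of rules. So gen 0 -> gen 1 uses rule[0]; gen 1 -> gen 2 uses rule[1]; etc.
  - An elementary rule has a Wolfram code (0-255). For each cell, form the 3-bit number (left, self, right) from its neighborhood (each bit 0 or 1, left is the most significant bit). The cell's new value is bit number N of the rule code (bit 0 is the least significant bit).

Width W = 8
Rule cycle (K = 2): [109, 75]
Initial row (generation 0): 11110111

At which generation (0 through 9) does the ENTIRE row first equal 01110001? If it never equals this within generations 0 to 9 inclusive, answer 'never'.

Answer: never

Derivation:
Gen 0: 11110111
Gen 1 (rule 109): 10011101
Gen 2 (rule 75): 00110100
Gen 3 (rule 109): 10111101
Gen 4 (rule 75): 00100100
Gen 5 (rule 109): 10100101
Gen 6 (rule 75): 00001000
Gen 7 (rule 109): 11101011
Gen 8 (rule 75): 10100011
Gen 9 (rule 109): 11101011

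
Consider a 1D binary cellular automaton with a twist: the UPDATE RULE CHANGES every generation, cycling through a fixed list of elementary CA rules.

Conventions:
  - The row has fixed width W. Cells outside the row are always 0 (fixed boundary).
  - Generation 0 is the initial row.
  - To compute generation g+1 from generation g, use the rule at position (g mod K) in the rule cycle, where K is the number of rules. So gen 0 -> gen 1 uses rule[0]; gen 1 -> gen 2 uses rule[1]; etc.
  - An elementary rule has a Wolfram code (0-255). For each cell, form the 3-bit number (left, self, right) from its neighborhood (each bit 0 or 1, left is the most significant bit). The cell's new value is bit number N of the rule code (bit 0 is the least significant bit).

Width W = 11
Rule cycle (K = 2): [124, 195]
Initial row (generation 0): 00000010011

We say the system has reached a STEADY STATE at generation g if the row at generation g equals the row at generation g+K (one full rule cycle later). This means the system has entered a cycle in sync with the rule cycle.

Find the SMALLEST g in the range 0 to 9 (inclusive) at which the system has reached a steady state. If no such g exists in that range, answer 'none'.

Answer: none

Derivation:
Gen 0: 00000010011
Gen 1 (rule 124): 00000011011
Gen 2 (rule 195): 11111101001
Gen 3 (rule 124): 10000111101
Gen 4 (rule 195): 00111011100
Gen 5 (rule 124): 00101110110
Gen 6 (rule 195): 11000110010
Gen 7 (rule 124): 11100111011
Gen 8 (rule 195): 01101011001
Gen 9 (rule 124): 01111111101
Gen 10 (rule 195): 10111111100
Gen 11 (rule 124): 11100000110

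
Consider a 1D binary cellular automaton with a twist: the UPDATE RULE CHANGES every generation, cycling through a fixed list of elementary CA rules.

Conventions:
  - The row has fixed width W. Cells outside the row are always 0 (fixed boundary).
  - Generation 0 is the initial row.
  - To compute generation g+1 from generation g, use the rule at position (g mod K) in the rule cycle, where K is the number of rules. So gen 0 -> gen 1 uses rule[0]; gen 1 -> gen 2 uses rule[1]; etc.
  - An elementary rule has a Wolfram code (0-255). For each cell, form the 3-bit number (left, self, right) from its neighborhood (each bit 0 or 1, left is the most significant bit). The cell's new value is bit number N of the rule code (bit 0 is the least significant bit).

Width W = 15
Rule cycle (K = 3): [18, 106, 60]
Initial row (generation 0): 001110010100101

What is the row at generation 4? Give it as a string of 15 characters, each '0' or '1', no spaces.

Answer: 001101100011010

Derivation:
Gen 0: 001110010100101
Gen 1 (rule 18): 010001100011000
Gen 2 (rule 106): 100011100111000
Gen 3 (rule 60): 110010010100100
Gen 4 (rule 18): 001101100011010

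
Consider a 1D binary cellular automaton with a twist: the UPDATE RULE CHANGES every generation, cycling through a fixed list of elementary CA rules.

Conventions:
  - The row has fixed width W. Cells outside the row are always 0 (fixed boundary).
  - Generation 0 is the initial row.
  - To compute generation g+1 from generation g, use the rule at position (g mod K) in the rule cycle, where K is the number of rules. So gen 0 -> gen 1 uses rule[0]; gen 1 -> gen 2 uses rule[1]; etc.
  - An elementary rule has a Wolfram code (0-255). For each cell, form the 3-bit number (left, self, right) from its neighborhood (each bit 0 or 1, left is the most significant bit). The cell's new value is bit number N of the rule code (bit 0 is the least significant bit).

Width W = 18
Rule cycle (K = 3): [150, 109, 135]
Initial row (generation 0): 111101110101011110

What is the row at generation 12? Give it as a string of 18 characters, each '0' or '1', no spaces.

Answer: 101011000001011111

Derivation:
Gen 0: 111101110101011110
Gen 1 (rule 150): 011000100101001101
Gen 2 (rule 109): 011010100111001111
Gen 3 (rule 135): 100010101010010110
Gen 4 (rule 150): 110110101011110001
Gen 5 (rule 109): 111111111110010101
Gen 6 (rule 135): 011111111100110101
Gen 7 (rule 150): 101111111011000101
Gen 8 (rule 109): 111000001111010111
Gen 9 (rule 135): 010011110110010010
Gen 10 (rule 150): 111101100001111111
Gen 11 (rule 109): 100111101101000001
Gen 12 (rule 135): 101011000001011111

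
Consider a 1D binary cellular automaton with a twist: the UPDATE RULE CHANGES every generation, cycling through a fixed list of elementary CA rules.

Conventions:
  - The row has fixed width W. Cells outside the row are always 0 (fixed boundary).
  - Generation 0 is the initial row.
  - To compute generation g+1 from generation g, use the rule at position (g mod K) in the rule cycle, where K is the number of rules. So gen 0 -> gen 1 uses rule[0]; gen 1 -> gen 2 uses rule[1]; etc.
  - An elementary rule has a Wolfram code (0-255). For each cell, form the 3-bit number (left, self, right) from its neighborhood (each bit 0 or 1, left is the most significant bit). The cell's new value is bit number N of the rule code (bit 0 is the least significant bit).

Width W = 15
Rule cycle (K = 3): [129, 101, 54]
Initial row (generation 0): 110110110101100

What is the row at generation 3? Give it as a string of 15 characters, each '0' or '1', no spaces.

Gen 0: 110110110101100
Gen 1 (rule 129): 000000000000001
Gen 2 (rule 101): 111111111111101
Gen 3 (rule 54): 000000000000011

Answer: 000000000000011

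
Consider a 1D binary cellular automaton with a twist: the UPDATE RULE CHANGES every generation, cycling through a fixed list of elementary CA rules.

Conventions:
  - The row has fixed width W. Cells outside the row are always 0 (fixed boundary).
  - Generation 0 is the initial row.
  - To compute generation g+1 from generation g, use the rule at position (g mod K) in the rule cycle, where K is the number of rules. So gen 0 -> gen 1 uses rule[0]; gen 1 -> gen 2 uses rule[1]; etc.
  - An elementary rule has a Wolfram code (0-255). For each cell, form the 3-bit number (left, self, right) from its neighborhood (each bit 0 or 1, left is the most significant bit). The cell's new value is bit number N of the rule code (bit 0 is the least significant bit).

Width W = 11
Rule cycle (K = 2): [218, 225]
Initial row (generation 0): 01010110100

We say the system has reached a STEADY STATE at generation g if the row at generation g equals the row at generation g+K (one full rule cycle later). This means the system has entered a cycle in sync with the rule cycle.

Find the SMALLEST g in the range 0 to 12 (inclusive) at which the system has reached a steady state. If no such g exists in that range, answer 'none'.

Answer: 5

Derivation:
Gen 0: 01010110100
Gen 1 (rule 218): 10000110010
Gen 2 (rule 225): 00110010000
Gen 3 (rule 218): 01111101000
Gen 4 (rule 225): 00111110011
Gen 5 (rule 218): 01111111111
Gen 6 (rule 225): 00111111111
Gen 7 (rule 218): 01111111111
Gen 8 (rule 225): 00111111111
Gen 9 (rule 218): 01111111111
Gen 10 (rule 225): 00111111111
Gen 11 (rule 218): 01111111111
Gen 12 (rule 225): 00111111111
Gen 13 (rule 218): 01111111111
Gen 14 (rule 225): 00111111111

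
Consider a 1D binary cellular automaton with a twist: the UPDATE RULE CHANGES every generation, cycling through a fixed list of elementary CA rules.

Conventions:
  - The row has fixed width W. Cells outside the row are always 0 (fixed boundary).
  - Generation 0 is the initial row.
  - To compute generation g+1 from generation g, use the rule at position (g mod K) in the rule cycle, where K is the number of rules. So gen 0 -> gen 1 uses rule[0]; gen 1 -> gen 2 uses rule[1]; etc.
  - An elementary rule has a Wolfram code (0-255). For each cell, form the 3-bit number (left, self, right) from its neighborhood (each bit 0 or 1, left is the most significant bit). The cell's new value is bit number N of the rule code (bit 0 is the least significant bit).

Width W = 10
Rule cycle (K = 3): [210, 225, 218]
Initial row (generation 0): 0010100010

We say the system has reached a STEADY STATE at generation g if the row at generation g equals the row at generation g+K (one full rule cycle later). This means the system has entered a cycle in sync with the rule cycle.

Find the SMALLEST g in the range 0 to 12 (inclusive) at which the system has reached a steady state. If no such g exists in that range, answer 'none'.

Answer: 7

Derivation:
Gen 0: 0010100010
Gen 1 (rule 210): 0100010101
Gen 2 (rule 225): 0001001010
Gen 3 (rule 218): 0010110001
Gen 4 (rule 210): 0100011010
Gen 5 (rule 225): 0001001100
Gen 6 (rule 218): 0010111110
Gen 7 (rule 210): 0100011111
Gen 8 (rule 225): 0001001111
Gen 9 (rule 218): 0010111111
Gen 10 (rule 210): 0100011111
Gen 11 (rule 225): 0001001111
Gen 12 (rule 218): 0010111111
Gen 13 (rule 210): 0100011111
Gen 14 (rule 225): 0001001111
Gen 15 (rule 218): 0010111111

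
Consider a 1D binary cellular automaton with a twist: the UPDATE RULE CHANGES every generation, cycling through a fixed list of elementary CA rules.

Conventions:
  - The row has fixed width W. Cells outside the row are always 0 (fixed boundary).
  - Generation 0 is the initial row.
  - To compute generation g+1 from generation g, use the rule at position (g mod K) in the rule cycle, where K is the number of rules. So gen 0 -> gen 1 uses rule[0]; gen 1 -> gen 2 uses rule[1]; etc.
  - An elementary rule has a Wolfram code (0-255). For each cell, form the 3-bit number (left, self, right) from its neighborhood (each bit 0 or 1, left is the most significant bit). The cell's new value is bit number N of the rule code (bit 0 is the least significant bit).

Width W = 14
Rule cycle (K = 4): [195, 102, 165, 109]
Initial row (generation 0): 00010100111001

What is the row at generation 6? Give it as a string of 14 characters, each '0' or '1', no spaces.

Answer: 10001111000100

Derivation:
Gen 0: 00010100111001
Gen 1 (rule 195): 11100001011010
Gen 2 (rule 102): 00100011101110
Gen 3 (rule 165): 10101001010100
Gen 4 (rule 109): 11111001111101
Gen 5 (rule 195): 01111010111100
Gen 6 (rule 102): 10001111000100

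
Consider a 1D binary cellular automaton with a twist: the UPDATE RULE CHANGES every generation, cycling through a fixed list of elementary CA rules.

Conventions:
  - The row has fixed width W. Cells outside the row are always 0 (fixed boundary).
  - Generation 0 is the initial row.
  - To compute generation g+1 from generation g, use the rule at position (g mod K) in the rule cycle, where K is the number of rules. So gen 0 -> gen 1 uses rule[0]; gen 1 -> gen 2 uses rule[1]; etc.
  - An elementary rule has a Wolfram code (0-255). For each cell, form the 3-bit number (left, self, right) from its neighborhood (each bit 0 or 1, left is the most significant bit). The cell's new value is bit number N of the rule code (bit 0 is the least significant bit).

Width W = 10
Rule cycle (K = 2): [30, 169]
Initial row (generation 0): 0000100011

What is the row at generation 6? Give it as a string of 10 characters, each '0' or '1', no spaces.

Answer: 1111101100

Derivation:
Gen 0: 0000100011
Gen 1 (rule 30): 0001110110
Gen 2 (rule 169): 1101101100
Gen 3 (rule 30): 1001001010
Gen 4 (rule 169): 0000000100
Gen 5 (rule 30): 0000001110
Gen 6 (rule 169): 1111101100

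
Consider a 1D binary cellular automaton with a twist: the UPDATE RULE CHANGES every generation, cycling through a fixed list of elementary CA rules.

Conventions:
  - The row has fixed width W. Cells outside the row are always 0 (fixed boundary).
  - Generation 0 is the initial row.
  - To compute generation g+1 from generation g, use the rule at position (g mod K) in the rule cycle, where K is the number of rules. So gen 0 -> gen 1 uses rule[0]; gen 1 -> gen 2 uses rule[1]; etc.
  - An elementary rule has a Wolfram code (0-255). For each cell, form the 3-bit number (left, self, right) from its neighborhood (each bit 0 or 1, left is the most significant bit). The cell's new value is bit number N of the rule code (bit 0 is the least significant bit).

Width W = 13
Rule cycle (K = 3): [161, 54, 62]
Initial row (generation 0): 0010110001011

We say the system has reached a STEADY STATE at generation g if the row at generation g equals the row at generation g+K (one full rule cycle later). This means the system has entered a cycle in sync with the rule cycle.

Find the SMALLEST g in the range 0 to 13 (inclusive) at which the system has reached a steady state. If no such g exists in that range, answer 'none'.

Gen 0: 0010110001011
Gen 1 (rule 161): 1001000100100
Gen 2 (rule 54): 1111101111110
Gen 3 (rule 62): 1000011000001
Gen 4 (rule 161): 0011000011100
Gen 5 (rule 54): 0100100100010
Gen 6 (rule 62): 1111111110111
Gen 7 (rule 161): 0111111101010
Gen 8 (rule 54): 1000000011111
Gen 9 (rule 62): 1100000110000
Gen 10 (rule 161): 0001110000111
Gen 11 (rule 54): 0010001001000
Gen 12 (rule 62): 0111011111100
Gen 13 (rule 161): 0010101111001
Gen 14 (rule 54): 0111110000111
Gen 15 (rule 62): 1100001001100
Gen 16 (rule 161): 0001100000001

Answer: none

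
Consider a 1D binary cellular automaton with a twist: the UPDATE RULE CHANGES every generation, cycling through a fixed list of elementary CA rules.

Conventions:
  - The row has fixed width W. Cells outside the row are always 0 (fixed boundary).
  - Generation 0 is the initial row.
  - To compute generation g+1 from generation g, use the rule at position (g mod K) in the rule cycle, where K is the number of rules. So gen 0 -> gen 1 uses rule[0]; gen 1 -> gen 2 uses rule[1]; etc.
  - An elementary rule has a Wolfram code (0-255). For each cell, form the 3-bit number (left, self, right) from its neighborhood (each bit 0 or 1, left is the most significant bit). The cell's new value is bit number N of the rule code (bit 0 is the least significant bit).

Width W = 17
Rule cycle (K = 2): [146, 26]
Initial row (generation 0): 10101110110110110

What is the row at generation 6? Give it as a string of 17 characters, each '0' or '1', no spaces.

Answer: 10100000101100010

Derivation:
Gen 0: 10101110110110110
Gen 1 (rule 146): 00000100000000001
Gen 2 (rule 26): 00001010000000010
Gen 3 (rule 146): 00010001000000101
Gen 4 (rule 26): 00101010100001000
Gen 5 (rule 146): 01000000010010100
Gen 6 (rule 26): 10100000101100010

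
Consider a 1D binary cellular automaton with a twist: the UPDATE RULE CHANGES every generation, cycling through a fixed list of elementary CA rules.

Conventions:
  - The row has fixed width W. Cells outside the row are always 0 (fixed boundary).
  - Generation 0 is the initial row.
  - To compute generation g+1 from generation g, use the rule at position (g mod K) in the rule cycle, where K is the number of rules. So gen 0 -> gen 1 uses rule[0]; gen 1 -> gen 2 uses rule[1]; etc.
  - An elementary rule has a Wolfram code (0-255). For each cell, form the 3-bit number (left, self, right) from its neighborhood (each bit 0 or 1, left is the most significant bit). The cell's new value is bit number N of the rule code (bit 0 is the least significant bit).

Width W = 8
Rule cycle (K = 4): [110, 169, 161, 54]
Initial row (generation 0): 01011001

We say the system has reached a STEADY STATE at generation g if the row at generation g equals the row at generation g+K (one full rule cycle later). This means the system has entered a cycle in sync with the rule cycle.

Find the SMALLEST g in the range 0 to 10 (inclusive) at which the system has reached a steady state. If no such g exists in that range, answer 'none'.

Gen 0: 01011001
Gen 1 (rule 110): 11111011
Gen 2 (rule 169): 11110110
Gen 3 (rule 161): 01101000
Gen 4 (rule 54): 10011100
Gen 5 (rule 110): 10110100
Gen 6 (rule 169): 01101001
Gen 7 (rule 161): 00010000
Gen 8 (rule 54): 00111000
Gen 9 (rule 110): 01101000
Gen 10 (rule 169): 01010011
Gen 11 (rule 161): 00100000
Gen 12 (rule 54): 01110000
Gen 13 (rule 110): 11010000
Gen 14 (rule 169): 10100111

Answer: none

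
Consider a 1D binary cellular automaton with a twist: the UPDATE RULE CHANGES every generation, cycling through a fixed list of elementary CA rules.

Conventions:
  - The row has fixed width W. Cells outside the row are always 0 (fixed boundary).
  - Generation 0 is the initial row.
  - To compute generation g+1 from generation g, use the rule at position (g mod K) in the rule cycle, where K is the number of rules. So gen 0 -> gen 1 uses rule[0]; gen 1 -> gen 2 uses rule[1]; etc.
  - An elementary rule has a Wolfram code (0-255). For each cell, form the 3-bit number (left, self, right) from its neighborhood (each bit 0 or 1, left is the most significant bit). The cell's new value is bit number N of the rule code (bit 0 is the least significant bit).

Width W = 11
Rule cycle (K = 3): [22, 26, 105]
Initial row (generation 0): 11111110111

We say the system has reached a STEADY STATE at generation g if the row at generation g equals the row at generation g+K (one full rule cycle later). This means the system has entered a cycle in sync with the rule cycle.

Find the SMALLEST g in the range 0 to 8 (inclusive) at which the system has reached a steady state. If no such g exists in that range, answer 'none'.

Answer: 1

Derivation:
Gen 0: 11111110111
Gen 1 (rule 22): 00000000000
Gen 2 (rule 26): 00000000000
Gen 3 (rule 105): 11111111111
Gen 4 (rule 22): 00000000000
Gen 5 (rule 26): 00000000000
Gen 6 (rule 105): 11111111111
Gen 7 (rule 22): 00000000000
Gen 8 (rule 26): 00000000000
Gen 9 (rule 105): 11111111111
Gen 10 (rule 22): 00000000000
Gen 11 (rule 26): 00000000000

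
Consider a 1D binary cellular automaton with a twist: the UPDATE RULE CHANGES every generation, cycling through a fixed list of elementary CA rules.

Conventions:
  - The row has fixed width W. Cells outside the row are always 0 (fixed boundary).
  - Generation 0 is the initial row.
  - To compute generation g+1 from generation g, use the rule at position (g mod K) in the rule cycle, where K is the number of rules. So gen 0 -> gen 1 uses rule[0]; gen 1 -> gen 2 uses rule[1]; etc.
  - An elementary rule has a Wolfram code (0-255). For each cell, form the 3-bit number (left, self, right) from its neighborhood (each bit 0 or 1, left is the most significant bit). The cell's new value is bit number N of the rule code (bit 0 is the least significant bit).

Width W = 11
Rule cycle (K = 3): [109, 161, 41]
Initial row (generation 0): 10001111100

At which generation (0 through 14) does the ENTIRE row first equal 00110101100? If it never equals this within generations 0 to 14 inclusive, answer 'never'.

Gen 0: 10001111100
Gen 1 (rule 109): 10101000101
Gen 2 (rule 161): 01010010010
Gen 3 (rule 41): 00100000000
Gen 4 (rule 109): 10101111111
Gen 5 (rule 161): 01010111110
Gen 6 (rule 41): 00101100000
Gen 7 (rule 109): 10111101111
Gen 8 (rule 161): 01011010110
Gen 9 (rule 41): 00110101100
Gen 10 (rule 109): 10111111101
Gen 11 (rule 161): 01011111010
Gen 12 (rule 41): 00110000100
Gen 13 (rule 109): 10110110101
Gen 14 (rule 161): 01001001010

Answer: 9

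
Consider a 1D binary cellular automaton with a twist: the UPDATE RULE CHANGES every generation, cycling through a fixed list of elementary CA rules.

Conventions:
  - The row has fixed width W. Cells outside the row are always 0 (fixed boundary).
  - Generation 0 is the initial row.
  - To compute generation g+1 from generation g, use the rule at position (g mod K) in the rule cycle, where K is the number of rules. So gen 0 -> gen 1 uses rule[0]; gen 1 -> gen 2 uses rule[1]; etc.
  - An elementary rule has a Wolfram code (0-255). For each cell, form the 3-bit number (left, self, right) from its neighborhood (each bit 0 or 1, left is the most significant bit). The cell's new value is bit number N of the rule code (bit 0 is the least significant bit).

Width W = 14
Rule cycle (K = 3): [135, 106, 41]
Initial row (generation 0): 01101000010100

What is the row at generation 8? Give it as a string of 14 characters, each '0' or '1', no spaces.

Answer: 01101100001010

Derivation:
Gen 0: 01101000010100
Gen 1 (rule 135): 10001011110101
Gen 2 (rule 106): 00010110011010
Gen 3 (rule 41): 11001100010100
Gen 4 (rule 135): 00010001110101
Gen 5 (rule 106): 00100011011010
Gen 6 (rule 41): 10001010110100
Gen 7 (rule 135): 10111010000101
Gen 8 (rule 106): 01101100001010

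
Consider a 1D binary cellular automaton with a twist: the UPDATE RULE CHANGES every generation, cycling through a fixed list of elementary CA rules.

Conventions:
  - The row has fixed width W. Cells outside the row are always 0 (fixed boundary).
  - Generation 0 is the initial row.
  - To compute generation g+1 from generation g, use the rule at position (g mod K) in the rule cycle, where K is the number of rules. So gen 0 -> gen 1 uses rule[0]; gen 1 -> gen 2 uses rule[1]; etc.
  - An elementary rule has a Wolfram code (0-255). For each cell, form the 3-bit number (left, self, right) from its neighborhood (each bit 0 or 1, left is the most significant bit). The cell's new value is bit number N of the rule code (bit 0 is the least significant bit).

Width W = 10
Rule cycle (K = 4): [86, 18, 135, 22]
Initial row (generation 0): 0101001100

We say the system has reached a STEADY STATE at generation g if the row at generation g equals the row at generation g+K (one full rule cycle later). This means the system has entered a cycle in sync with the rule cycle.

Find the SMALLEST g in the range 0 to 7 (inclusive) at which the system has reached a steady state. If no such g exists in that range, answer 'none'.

Gen 0: 0101001100
Gen 1 (rule 86): 1101110110
Gen 2 (rule 18): 0000000001
Gen 3 (rule 135): 1111111111
Gen 4 (rule 22): 0000000000
Gen 5 (rule 86): 0000000000
Gen 6 (rule 18): 0000000000
Gen 7 (rule 135): 1111111111
Gen 8 (rule 22): 0000000000
Gen 9 (rule 86): 0000000000
Gen 10 (rule 18): 0000000000
Gen 11 (rule 135): 1111111111

Answer: 3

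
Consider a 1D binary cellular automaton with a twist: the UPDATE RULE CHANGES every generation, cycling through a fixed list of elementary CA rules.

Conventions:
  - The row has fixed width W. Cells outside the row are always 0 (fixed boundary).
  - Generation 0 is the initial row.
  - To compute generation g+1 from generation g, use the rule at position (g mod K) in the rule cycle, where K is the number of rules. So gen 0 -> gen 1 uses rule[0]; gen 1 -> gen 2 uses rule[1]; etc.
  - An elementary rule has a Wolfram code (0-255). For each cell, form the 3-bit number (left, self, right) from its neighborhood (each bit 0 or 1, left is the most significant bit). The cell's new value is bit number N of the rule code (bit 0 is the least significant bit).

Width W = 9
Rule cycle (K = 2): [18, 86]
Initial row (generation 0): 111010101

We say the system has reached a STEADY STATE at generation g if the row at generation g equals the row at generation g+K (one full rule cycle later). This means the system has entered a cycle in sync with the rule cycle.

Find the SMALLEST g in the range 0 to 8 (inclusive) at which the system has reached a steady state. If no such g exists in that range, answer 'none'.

Answer: 1

Derivation:
Gen 0: 111010101
Gen 1 (rule 18): 000000000
Gen 2 (rule 86): 000000000
Gen 3 (rule 18): 000000000
Gen 4 (rule 86): 000000000
Gen 5 (rule 18): 000000000
Gen 6 (rule 86): 000000000
Gen 7 (rule 18): 000000000
Gen 8 (rule 86): 000000000
Gen 9 (rule 18): 000000000
Gen 10 (rule 86): 000000000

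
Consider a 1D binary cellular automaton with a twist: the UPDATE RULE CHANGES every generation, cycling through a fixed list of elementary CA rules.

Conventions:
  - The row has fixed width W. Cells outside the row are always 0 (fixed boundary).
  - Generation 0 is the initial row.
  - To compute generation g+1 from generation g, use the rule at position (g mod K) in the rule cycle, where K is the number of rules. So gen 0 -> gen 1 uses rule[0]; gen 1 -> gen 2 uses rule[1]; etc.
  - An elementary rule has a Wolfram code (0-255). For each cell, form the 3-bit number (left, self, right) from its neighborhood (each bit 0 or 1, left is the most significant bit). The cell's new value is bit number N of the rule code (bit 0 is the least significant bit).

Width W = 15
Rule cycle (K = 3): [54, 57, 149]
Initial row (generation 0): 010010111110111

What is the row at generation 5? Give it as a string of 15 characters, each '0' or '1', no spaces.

Gen 0: 010010111110111
Gen 1 (rule 54): 111111000001000
Gen 2 (rule 57): 100000111100111
Gen 3 (rule 149): 111110011010010
Gen 4 (rule 54): 000001100111111
Gen 5 (rule 57): 111101010100000

Answer: 111101010100000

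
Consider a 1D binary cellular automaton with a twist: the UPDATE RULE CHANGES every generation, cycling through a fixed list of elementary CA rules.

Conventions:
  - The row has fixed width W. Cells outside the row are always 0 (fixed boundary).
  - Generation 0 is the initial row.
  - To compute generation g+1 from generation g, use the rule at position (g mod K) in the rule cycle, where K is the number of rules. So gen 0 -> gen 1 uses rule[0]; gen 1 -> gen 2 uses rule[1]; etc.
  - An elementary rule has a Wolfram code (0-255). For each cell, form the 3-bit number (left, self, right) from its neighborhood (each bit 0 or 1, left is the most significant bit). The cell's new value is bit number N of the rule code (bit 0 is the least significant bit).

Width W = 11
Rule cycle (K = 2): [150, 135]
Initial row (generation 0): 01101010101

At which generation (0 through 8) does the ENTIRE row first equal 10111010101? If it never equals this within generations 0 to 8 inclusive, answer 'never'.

Gen 0: 01101010101
Gen 1 (rule 150): 10001010101
Gen 2 (rule 135): 10111010101
Gen 3 (rule 150): 10010010101
Gen 4 (rule 135): 10110110101
Gen 5 (rule 150): 10000000101
Gen 6 (rule 135): 10111111101
Gen 7 (rule 150): 10011111001
Gen 8 (rule 135): 10101110011

Answer: 2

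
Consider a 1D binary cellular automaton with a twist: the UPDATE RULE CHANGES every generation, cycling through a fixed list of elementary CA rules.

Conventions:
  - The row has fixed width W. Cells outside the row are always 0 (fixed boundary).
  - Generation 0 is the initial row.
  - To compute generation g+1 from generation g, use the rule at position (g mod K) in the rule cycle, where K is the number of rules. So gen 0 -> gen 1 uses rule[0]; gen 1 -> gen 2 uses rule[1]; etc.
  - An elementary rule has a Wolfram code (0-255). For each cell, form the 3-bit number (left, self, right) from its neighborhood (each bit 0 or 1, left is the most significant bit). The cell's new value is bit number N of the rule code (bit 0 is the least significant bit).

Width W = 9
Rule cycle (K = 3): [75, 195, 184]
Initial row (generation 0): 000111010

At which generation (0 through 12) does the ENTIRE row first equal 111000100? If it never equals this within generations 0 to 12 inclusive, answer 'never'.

Answer: 4

Derivation:
Gen 0: 000111010
Gen 1 (rule 75): 111101000
Gen 2 (rule 195): 011100011
Gen 3 (rule 184): 011010010
Gen 4 (rule 75): 111000100
Gen 5 (rule 195): 011011001
Gen 6 (rule 184): 010110100
Gen 7 (rule 75): 100110001
Gen 8 (rule 195): 001010110
Gen 9 (rule 184): 000101101
Gen 10 (rule 75): 111001100
Gen 11 (rule 195): 011010101
Gen 12 (rule 184): 010101010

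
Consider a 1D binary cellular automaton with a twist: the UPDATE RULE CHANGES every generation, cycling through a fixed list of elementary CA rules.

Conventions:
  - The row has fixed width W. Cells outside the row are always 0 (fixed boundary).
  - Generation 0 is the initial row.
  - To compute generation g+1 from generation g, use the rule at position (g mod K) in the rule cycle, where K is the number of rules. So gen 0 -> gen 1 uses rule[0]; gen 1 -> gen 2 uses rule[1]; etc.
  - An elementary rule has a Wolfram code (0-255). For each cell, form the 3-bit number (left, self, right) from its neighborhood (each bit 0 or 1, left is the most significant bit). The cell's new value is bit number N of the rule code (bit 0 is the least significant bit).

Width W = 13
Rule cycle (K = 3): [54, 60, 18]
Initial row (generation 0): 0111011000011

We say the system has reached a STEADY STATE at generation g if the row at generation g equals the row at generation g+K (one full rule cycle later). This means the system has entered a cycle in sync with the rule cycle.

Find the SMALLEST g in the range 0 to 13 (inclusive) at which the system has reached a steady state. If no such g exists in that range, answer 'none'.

Answer: none

Derivation:
Gen 0: 0111011000011
Gen 1 (rule 54): 1000100100100
Gen 2 (rule 60): 1100110110110
Gen 3 (rule 18): 0011000000001
Gen 4 (rule 54): 0100100000011
Gen 5 (rule 60): 0110110000010
Gen 6 (rule 18): 1000001000101
Gen 7 (rule 54): 1100011101111
Gen 8 (rule 60): 1010010011000
Gen 9 (rule 18): 0001101100100
Gen 10 (rule 54): 0010010011110
Gen 11 (rule 60): 0011011010001
Gen 12 (rule 18): 0100000001010
Gen 13 (rule 54): 1110000011111
Gen 14 (rule 60): 1001000010000
Gen 15 (rule 18): 0110100101000
Gen 16 (rule 54): 1001111111100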